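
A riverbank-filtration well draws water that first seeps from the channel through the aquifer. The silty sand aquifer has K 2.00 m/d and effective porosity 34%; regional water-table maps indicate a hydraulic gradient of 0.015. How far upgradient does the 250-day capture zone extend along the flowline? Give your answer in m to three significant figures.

22.1 m

q = Ki = 2.00 × 0.015 = 0.03000 m/d
Average linear velocity = 0.03000 / 0.34 = 0.08824 m/d
L = v × T = 0.08824 × 250 = 22.06 m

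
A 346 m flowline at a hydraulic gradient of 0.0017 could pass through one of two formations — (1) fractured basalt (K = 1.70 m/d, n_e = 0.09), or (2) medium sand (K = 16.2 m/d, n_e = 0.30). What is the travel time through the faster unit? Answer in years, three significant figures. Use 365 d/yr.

Unit 1 (fractured basalt): v = 1.70×0.0017/0.09 = 0.03211 m/d, t = 346/0.03211 = 10780 d
Unit 2 (medium sand): v = 16.2×0.0017/0.30 = 0.09180 m/d, t = 346/0.09180 = 3769 d
Faster: 3769 d / 365 = 10.3 yr

10.3 years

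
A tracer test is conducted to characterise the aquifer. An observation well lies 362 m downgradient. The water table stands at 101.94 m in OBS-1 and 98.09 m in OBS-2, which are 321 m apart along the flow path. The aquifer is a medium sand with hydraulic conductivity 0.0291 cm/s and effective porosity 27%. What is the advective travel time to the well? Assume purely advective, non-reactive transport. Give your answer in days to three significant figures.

324 days

Hydraulic gradient i = (101.94 − 98.09) / 321 = 3.85 / 321 = 0.01199
K = 0.0291 cm/s × 864 = 25.14 m/d
Specific discharge q = 25.14 × 0.01199 = 0.3016 m/d
Average linear velocity = 0.3016 / 0.27 = 1.117 m/d
t = L / v = 362 / 1.117 = 324.1 d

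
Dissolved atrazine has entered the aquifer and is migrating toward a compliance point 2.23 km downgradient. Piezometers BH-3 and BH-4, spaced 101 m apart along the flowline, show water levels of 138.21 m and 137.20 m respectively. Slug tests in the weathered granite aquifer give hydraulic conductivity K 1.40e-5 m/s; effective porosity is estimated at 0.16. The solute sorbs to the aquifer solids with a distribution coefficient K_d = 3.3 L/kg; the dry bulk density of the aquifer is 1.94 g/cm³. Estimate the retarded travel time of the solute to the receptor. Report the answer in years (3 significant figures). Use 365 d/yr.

3310 years

Hydraulic gradient i = (138.21 − 137.20) / 101 = 1.01 / 101 = 0.01000
K = 1.40e-5 m/s × 86400 s/d = 1.210 m/d
q = Ki = 1.210 × 0.01000 = 0.01210 m/d
v = Ki/n = 1.210·0.01000/0.16 = 0.07560 m/d
Retardation R = 1 + ρ_b·K_d/n = 1 + 1.94×3.3/0.16 = 41.01
Contaminant velocity v_c = v/R = 0.07560/41.01 = 0.001843 m/d
L = 2.23 km = 2230 m
t = L/v_c = 2230/0.001843 = 1.210e6 d
   = 1.210e6/365 = 3310 yr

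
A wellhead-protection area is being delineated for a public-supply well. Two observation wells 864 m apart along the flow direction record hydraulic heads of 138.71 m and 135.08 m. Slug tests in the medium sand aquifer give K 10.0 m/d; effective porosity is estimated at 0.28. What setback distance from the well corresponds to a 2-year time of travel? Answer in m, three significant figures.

110 m

Hydraulic gradient i = (138.71 − 135.08) / 864 = 3.63 / 864 = 0.004201
Specific discharge q = 10.0 × 0.004201 = 0.04201 m/d
v_s = q/n_e = 0.04201/0.28 = 0.1500 m/d
T = 2 yr × 365 = 730 d
L = v × T = 0.1500 × 730 = 109.5 m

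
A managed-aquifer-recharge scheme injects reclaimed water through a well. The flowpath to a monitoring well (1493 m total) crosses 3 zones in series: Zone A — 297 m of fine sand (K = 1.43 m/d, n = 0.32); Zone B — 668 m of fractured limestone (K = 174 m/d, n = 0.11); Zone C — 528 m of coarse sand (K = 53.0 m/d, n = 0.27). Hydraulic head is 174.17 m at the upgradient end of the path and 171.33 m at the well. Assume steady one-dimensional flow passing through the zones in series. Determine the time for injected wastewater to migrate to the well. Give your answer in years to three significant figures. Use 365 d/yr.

66.5 years

Total head drop ΔH = 174.17 − 171.33 = 2.84 m
Steady 1-D flow in series ⇒ the Darcy flux q is identical in every zone and the zone head losses add (resistances L/K in series).
Σ(L/K) = 297/1.43 + 668/174 + 528/53.0 = 207.7 + 3.839 + 9.962 = 221.5 d
q = ΔH / Σ(L/K) = 2.84 / 221.5 = 0.01282 m/d (same in every zone)
Zone A: v = q/n = 0.01282/0.32 = 0.04007 m/d → t_A = 297/0.04007 = 7412 d
Zone B: v = q/n = 0.01282/0.11 = 0.1166 m/d → t_B = 668/0.1166 = 5731 d
Zone C: v = q/n = 0.01282/0.27 = 0.04749 m/d → t_C = 528/0.04749 = 11120 d
Total t = 7412 + 5731 + 11120 = 24260 d
   = 24260 / 365 = 66.5 yr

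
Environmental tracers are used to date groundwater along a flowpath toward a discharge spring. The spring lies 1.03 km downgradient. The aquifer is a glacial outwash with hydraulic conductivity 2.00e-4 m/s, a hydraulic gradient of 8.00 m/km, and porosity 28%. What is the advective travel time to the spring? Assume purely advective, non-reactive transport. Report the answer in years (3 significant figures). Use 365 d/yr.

K = 2.00e-4 m/s × 86400 s/d = 17.28 m/d
Darcy flux q = K·i = 17.28 × 0.0080 = 0.1382 m/d
v_s = q/n_e = 0.1382/0.28 = 0.4937 m/d
L = 1.03 km = 1030 m
t = L / v = 1030 / 0.4937 = 2086 d
   = 2086 / 365 = 5.72 yr

5.72 years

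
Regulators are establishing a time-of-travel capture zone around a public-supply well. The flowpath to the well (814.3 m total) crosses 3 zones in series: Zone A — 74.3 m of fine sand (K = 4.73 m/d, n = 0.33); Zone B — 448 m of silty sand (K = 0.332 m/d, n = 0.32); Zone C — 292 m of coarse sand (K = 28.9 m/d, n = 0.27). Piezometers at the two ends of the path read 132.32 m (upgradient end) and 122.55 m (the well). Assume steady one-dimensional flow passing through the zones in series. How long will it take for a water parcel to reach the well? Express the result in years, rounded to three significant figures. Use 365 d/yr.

95.1 years

Total head drop ΔH = 132.32 − 122.55 = 9.77 m
Continuity: the same q passes through each zone, so ΔH = q·Σ(L_j/K_j) — the zones act as resistances in series.
Σ(L/K) = 74.3/4.73 + 448/0.332 + 292/28.9 = 15.71 + 1349 + 10.10 = 1375 d
q = ΔH / Σ(L/K) = 9.77 / 1375 = 0.007104 m/d (same in every zone)
Zone A: v = q/n = 0.007104/0.33 = 0.02153 m/d → t_A = 74.3/0.02153 = 3451 d
Zone B: v = q/n = 0.007104/0.32 = 0.02220 m/d → t_B = 448/0.02220 = 20180 d
Zone C: v = q/n = 0.007104/0.27 = 0.02631 m/d → t_C = 292/0.02631 = 11100 d
Total t = 3451 + 20180 + 11100 = 34730 d
   = 34730 / 365 = 95.1 yr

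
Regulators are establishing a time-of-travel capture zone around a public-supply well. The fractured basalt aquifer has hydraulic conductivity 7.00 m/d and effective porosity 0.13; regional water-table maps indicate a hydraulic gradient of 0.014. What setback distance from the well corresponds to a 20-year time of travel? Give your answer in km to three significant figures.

5.50 km

Specific discharge q = 7.00 × 0.014 = 0.09800 m/d
Average linear velocity = 0.09800 / 0.13 = 0.7538 m/d
T = 20 yr × 365 = 7300 d
L = v × T = 0.7538 × 7300 = 5503 m
   = 5.50 km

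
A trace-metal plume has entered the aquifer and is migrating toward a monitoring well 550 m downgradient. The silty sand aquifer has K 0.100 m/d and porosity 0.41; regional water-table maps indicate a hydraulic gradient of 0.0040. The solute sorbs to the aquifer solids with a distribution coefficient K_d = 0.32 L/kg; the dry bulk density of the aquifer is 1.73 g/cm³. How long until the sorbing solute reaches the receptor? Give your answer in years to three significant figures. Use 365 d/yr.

3630 years

q = Ki = 0.100 × 0.0040 = 4.000e-4 m/d
v_s = q/n_e = 4.000e-4/0.41 = 9.756e-4 m/d
Retardation R = 1 + ρ_b·K_d/n = 1 + 1.73×0.32/0.41 = 2.350
Contaminant velocity v_c = v/R = 9.756e-4/2.350 = 4.151e-4 m/d
t = L/v_c = 550/4.151e-4 = 1.325e6 d
   = 1.325e6/365 = 3630 yr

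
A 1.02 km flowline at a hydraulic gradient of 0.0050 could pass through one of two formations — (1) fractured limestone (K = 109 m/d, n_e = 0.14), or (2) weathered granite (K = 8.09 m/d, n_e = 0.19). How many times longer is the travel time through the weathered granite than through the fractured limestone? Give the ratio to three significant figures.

Unit 1 (fractured limestone): v = 109×0.0050/0.14 = 3.893 m/d, t = 1020/3.893 = 262.0 d
Unit 2 (weathered granite): v = 8.09×0.0050/0.19 = 0.2129 m/d, t = 1020/0.2129 = 4791 d
t(weathered granite) / t(fractured limestone) = 4791/262.0 = 18.3

18.3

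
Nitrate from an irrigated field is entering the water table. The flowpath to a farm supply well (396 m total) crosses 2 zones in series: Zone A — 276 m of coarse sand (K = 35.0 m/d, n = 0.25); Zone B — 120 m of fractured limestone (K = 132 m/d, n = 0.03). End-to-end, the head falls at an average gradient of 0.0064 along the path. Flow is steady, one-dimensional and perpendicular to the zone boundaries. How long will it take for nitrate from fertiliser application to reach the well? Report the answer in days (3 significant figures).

Steady 1-D flow in series ⇒ the Darcy flux q is identical in every zone and the zone head losses add (resistances L/K in series).
Σ(L/K) = 276/35.0 + 120/132 = 7.886 + 0.9091 = 8.795 d
K_eq = L_total / Σ(L/K) = 396 / 8.795 = 45.03 m/d
q = K_eq · i = 45.03 × 0.0064 = 0.2882 m/d (same in every zone)
Zone A: v = q/n = 0.2882/0.25 = 1.153 m/d → t_A = 276/1.153 = 239.4 d
Zone B: v = q/n = 0.2882/0.03 = 9.606 m/d → t_B = 120/9.606 = 12.49 d
Total t = 239.4 + 12.49 = 251.9 d

252 days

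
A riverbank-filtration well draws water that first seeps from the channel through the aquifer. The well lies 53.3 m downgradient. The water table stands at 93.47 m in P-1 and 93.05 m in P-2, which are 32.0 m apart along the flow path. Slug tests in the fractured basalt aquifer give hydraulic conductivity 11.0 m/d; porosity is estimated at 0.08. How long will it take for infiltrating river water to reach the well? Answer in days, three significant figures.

29.5 days

Hydraulic gradient i = (93.47 − 93.05) / 32.0 = 0.42 / 32.0 = 0.01313
Darcy flux q = K·i = 11.0 × 0.01313 = 0.1444 m/d
v_s = q/n_e = 0.1444/0.08 = 1.805 m/d
t = L / v = 53.3 / 1.805 = 29.53 d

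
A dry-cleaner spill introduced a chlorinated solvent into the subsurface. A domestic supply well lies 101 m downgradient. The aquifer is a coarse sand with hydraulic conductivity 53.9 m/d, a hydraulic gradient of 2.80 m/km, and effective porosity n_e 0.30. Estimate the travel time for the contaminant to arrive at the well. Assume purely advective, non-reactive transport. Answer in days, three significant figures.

Specific discharge q = 53.9 × 0.0028 = 0.1509 m/d
Seepage velocity v = q / n = 0.1509 / 0.30 = 0.5031 m/d
t = L / v = 101 / 0.5031 = 200.8 d

201 days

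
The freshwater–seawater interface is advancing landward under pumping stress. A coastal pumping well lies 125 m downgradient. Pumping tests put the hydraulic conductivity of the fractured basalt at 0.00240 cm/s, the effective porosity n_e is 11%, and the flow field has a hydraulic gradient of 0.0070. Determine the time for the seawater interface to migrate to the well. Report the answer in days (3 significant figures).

947 days

K = 0.00240 cm/s × 864 = 2.074 m/d
Darcy flux q = K·i = 2.074 × 0.0070 = 0.01452 m/d
v_s = q/n_e = 0.01452/0.11 = 0.1320 m/d
t = L / v = 125 / 0.1320 = 947.3 d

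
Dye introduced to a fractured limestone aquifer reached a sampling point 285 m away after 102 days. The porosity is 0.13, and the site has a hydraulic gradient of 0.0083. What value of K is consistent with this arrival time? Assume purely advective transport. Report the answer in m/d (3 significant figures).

v = L / t = 285 / 102 = 2.794 m/d
K = v · n / i = 2.794 × 0.13 / 0.0083 = 43.8 m/d

43.8 m/d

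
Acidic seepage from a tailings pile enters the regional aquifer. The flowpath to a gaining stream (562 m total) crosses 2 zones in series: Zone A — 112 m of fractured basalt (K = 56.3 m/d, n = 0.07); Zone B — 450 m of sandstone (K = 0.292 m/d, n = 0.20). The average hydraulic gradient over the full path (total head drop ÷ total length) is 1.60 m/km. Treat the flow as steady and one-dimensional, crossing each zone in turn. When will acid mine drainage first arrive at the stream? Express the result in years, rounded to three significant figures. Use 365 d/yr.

460 years

For zones in series the flux q is common to all zones; the equivalent conductivity is the harmonic (thickness-weighted) mean, K_eq = L_total / Σ(L_j/K_j).
Σ(L/K) = 112/56.3 + 450/0.292 = 1.989 + 1541 = 1543 d
K_eq = L_total / Σ(L/K) = 562 / 1543 = 0.3642 m/d
q = K_eq · i = 0.3642 × 0.0016 = 5.827e-4 m/d (same in every zone)
Zone A: v = q/n = 5.827e-4/0.07 = 0.008325 m/d → t_A = 112/0.008325 = 13450 d
Zone B: v = q/n = 5.827e-4/0.20 = 0.002914 m/d → t_B = 450/0.002914 = 154400 d
Total t = 13450 + 154400 = 167900 d
   = 167900 / 365 = 460 yr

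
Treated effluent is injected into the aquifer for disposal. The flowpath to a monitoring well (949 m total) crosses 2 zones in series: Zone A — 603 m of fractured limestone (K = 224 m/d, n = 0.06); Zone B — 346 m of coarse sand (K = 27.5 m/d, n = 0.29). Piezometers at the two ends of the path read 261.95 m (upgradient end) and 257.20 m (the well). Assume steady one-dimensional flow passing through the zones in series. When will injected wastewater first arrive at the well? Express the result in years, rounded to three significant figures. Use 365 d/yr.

1.20 years

Total head drop ΔH = 261.95 − 257.20 = 4.75 m
Steady 1-D flow in series ⇒ the Darcy flux q is identical in every zone and the zone head losses add (resistances L/K in series).
Σ(L/K) = 603/224 + 346/27.5 = 2.692 + 12.58 = 15.27 d
q = ΔH / Σ(L/K) = 4.75 / 15.27 = 0.3110 m/d (same in every zone)
Zone A: v = q/n = 0.3110/0.06 = 5.183 m/d → t_A = 603/5.183 = 116.3 d
Zone B: v = q/n = 0.3110/0.29 = 1.072 m/d → t_B = 346/1.072 = 322.6 d
Total t = 116.3 + 322.6 = 439.0 d
   = 439.0 / 365 = 1.20 yr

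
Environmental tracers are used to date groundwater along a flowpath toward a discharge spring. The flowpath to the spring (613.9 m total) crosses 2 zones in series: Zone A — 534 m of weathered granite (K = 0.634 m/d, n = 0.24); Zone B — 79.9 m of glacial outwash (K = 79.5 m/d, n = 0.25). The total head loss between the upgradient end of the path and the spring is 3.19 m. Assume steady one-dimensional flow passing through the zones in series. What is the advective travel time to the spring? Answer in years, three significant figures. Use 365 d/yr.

Continuity: the same q passes through each zone, so ΔH = q·Σ(L_j/K_j) — the zones act as resistances in series.
Σ(L/K) = 534/0.634 + 79.9/79.5 = 842.3 + 1.005 = 843.3 d
q = ΔH / Σ(L/K) = 3.19 / 843.3 = 0.003783 m/d (same in every zone)
Zone A: v = q/n = 0.003783/0.24 = 0.01576 m/d → t_A = 534/0.01576 = 33880 d
Zone B: v = q/n = 0.003783/0.25 = 0.01513 m/d → t_B = 79.9/0.01513 = 5280 d
Total t = 33880 + 5280 = 39160 d
   = 39160 / 365 = 107 yr

107 years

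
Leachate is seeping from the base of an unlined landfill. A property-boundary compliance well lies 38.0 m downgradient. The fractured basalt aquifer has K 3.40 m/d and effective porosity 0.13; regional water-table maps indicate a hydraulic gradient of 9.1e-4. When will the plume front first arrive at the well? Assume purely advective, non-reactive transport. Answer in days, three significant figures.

Darcy flux q = K·i = 3.40 × 9.1e-4 = 0.003094 m/d
Average linear velocity = 0.003094 / 0.13 = 0.02380 m/d
t = L / v = 38.0 / 0.02380 = 1597 d

1600 days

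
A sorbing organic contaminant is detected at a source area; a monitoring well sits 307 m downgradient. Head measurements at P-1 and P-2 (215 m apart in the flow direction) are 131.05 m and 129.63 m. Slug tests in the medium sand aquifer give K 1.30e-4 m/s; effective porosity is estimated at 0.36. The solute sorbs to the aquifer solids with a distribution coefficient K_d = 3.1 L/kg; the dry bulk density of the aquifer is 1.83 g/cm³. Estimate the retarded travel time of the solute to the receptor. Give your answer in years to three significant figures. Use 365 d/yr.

Hydraulic gradient i = (131.05 − 129.63) / 215 = 1.42 / 215 = 0.006605
K = 1.30e-4 m/s × 86400 s/d = 11.23 m/d
Darcy flux q = K·i = 11.23 × 0.006605 = 0.07418 m/d
v_s = q/n_e = 0.07418/0.36 = 0.2061 m/d
Retardation R = 1 + ρ_b·K_d/n = 1 + 1.83×3.1/0.36 = 16.76
Contaminant velocity v_c = v/R = 0.2061/16.76 = 0.01230 m/d
t = L/v_c = 307/0.01230 = 24970 d
   = 24970/365 = 68.4 yr

68.4 years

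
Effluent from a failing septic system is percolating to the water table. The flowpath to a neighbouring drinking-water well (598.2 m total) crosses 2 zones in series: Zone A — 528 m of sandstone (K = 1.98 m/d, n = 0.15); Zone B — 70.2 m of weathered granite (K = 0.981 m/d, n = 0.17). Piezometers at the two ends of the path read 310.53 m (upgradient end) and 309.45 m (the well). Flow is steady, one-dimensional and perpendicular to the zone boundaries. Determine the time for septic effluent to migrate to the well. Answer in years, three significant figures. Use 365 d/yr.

78.2 years

Total head drop ΔH = 310.53 − 309.45 = 1.08 m
Continuity: the same q passes through each zone, so ΔH = q·Σ(L_j/K_j) — the zones act as resistances in series.
Σ(L/K) = 528/1.98 + 70.2/0.981 = 266.7 + 71.56 = 338.2 d
q = ΔH / Σ(L/K) = 1.08 / 338.2 = 0.003193 m/d (same in every zone)
Zone A: v = q/n = 0.003193/0.15 = 0.02129 m/d → t_A = 528/0.02129 = 24800 d
Zone B: v = q/n = 0.003193/0.17 = 0.01878 m/d → t_B = 70.2/0.01878 = 3737 d
Total t = 24800 + 3737 = 28540 d
   = 28540 / 365 = 78.2 yr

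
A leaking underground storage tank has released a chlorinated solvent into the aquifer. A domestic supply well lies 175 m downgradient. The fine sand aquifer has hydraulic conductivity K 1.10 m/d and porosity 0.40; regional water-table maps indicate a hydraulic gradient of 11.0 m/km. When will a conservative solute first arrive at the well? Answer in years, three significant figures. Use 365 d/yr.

15.8 years

q = Ki = 1.10 × 0.011 = 0.01210 m/d
v = Ki/n = 1.10·0.011/0.40 = 0.03025 m/d
t = L / v = 175 / 0.03025 = 5785 d
   = 5785 / 365 = 15.8 yr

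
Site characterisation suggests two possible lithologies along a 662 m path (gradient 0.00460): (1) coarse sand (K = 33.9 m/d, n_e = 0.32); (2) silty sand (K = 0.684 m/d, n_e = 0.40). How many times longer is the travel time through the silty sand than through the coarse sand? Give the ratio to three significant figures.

62.0

Unit 1 (coarse sand): v = 33.9×0.0046/0.32 = 0.4873 m/d, t = 662/0.4873 = 1358 d
Unit 2 (silty sand): v = 0.684×0.0046/0.40 = 0.007866 m/d, t = 662/0.007866 = 84160 d
t(silty sand) / t(coarse sand) = 84160/1358 = 62.0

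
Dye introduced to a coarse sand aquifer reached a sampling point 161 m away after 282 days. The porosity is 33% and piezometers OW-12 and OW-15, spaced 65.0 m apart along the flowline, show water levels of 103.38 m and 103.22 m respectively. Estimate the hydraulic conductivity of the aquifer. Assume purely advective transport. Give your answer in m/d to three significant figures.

Hydraulic gradient i = (103.38 − 103.22) / 65.0 = 0.16 / 65.0 = 0.002462
v = L / t = 161 / 282 = 0.5709 m/d
K = v · n / i = 0.5709 × 0.33 / 0.002462 = 76.5 m/d

76.5 m/d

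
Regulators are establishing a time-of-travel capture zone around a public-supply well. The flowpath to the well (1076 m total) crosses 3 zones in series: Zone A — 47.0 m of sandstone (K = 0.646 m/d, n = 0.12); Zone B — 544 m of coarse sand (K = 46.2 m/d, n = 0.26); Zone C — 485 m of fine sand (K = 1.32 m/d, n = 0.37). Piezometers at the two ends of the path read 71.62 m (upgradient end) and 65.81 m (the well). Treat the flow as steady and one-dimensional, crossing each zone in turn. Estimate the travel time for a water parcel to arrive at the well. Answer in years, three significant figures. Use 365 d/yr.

69.6 years

Total head drop ΔH = 71.62 − 65.81 = 5.81 m
Continuity: the same q passes through each zone, so ΔH = q·Σ(L_j/K_j) — the zones act as resistances in series.
Σ(L/K) = 47.0/0.646 + 544/46.2 + 485/1.32 = 72.76 + 11.77 + 367.4 = 452.0 d
q = ΔH / Σ(L/K) = 5.81 / 452.0 = 0.01286 m/d (same in every zone)
Zone A: v = q/n = 0.01286/0.12 = 0.1071 m/d → t_A = 47.0/0.1071 = 438.7 d
Zone B: v = q/n = 0.01286/0.26 = 0.04944 m/d → t_B = 544/0.04944 = 11000 d
Zone C: v = q/n = 0.01286/0.37 = 0.03474 m/d → t_C = 485/0.03474 = 13960 d
Total t = 438.7 + 11000 + 13960 = 25400 d
   = 25400 / 365 = 69.6 yr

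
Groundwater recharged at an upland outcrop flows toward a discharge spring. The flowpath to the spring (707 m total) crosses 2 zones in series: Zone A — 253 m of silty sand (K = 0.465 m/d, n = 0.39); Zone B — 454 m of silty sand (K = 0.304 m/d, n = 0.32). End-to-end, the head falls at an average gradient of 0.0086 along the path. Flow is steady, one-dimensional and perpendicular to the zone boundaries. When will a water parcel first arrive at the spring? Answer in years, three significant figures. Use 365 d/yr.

Continuity: the same q passes through each zone, so ΔH = q·Σ(L_j/K_j) — the zones act as resistances in series.
Σ(L/K) = 253/0.465 + 454/0.304 = 544.1 + 1493 = 2038 d
K_eq = L_total / Σ(L/K) = 707 / 2038 = 0.3470 m/d
q = K_eq · i = 0.3470 × 0.0086 = 0.002984 m/d (same in every zone)
Zone A: v = q/n = 0.002984/0.39 = 0.007652 m/d → t_A = 253/0.007652 = 33060 d
Zone B: v = q/n = 0.002984/0.32 = 0.009325 m/d → t_B = 454/0.009325 = 48680 d
Total t = 33060 + 48680 = 81750 d
   = 81750 / 365 = 224 yr

224 years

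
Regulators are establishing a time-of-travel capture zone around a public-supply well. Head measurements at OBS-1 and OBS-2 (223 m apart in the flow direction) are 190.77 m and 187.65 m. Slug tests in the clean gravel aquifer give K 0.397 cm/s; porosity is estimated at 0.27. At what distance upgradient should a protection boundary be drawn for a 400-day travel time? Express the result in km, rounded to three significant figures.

7.11 km

Hydraulic gradient i = (190.77 − 187.65) / 223 = 3.12 / 223 = 0.01399
K = 0.397 cm/s × 864 = 343.0 m/d
Darcy flux q = K·i = 343.0 × 0.01399 = 4.799 m/d
v = Ki/n = 343.0·0.01399/0.27 = 17.77 m/d
L = v × T = 17.77 × 400 = 7110 m
   = 7.11 km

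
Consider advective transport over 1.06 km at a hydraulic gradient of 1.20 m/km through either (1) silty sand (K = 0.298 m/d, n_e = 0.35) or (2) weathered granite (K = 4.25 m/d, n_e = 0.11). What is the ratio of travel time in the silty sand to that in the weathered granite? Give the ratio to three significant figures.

45.4

Unit 1 (silty sand): v = 0.298×0.0012/0.35 = 0.001022 m/d, t = 1060/0.001022 = 1.037e6 d
Unit 2 (weathered granite): v = 4.25×0.0012/0.11 = 0.04636 m/d, t = 1060/0.04636 = 22860 d
t(silty sand) / t(weathered granite) = 1.037e6/22860 = 45.4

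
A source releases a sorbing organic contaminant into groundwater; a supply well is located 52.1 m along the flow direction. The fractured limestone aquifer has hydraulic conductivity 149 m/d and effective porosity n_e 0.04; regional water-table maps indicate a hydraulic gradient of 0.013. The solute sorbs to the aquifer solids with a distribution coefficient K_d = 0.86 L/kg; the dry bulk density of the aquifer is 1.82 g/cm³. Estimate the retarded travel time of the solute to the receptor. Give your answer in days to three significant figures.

43.2 days

Darcy flux q = K·i = 149 × 0.013 = 1.937 m/d
v_s = q/n_e = 1.937/0.04 = 48.43 m/d
Retardation R = 1 + ρ_b·K_d/n = 1 + 1.82×0.86/0.04 = 40.13
Contaminant velocity v_c = v/R = 48.43/40.13 = 1.207 m/d
t = L/v_c = 52.1/1.207 = 43.18 d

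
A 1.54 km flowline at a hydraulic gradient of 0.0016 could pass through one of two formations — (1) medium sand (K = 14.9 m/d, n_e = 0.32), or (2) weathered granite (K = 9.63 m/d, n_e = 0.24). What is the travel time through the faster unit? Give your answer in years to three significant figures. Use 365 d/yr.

56.6 years

Unit 1 (medium sand): v = 14.9×0.0016/0.32 = 0.07450 m/d, t = 1540/0.07450 = 20670 d
Unit 2 (weathered granite): v = 9.63×0.0016/0.24 = 0.06420 m/d, t = 1540/0.06420 = 23990 d
Faster: 20670 d / 365 = 56.6 yr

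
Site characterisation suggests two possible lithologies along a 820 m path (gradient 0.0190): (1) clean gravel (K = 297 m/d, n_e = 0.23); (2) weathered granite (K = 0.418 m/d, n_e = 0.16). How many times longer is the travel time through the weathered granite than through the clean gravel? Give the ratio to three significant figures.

494

Unit 1 (clean gravel): v = 297×0.019/0.23 = 24.53 m/d, t = 820/24.53 = 33.42 d
Unit 2 (weathered granite): v = 0.418×0.019/0.16 = 0.04964 m/d, t = 820/0.04964 = 16520 d
t(weathered granite) / t(clean gravel) = 16520/33.42 = 494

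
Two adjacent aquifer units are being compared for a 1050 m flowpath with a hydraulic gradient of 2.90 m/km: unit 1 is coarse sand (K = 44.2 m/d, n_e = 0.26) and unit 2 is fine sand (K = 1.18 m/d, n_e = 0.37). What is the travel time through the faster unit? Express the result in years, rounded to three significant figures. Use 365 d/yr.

Unit 1 (coarse sand): v = 44.2×0.0029/0.26 = 0.4930 m/d, t = 1050/0.4930 = 2130 d
Unit 2 (fine sand): v = 1.18×0.0029/0.37 = 0.009249 m/d, t = 1050/0.009249 = 113500 d
Faster: 2130 d / 365 = 5.84 yr

5.84 years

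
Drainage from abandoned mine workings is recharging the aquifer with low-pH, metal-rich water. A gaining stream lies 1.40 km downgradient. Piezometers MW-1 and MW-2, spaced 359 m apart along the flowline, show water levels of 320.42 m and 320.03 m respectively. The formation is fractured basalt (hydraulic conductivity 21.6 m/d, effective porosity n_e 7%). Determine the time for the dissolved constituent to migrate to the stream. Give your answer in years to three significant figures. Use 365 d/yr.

Hydraulic gradient i = (320.42 − 320.03) / 359 = 0.39 / 359 = 0.001086
Specific discharge q = 21.6 × 0.001086 = 0.02347 m/d
v = Ki/n = 21.6·0.001086/0.07 = 0.3352 m/d
L = 1.40 km = 1400 m
t = L / v = 1400 / 0.3352 = 4176 d
   = 4176 / 365 = 11.4 yr

11.4 years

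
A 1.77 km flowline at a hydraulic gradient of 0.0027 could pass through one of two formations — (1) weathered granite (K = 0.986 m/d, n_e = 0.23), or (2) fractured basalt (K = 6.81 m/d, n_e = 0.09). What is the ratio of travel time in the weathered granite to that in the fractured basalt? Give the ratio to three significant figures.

Unit 1 (weathered granite): v = 0.986×0.0027/0.23 = 0.01157 m/d, t = 1770/0.01157 = 152900 d
Unit 2 (fractured basalt): v = 6.81×0.0027/0.09 = 0.2043 m/d, t = 1770/0.2043 = 8664 d
t(weathered granite) / t(fractured basalt) = 152900/8664 = 17.7

17.7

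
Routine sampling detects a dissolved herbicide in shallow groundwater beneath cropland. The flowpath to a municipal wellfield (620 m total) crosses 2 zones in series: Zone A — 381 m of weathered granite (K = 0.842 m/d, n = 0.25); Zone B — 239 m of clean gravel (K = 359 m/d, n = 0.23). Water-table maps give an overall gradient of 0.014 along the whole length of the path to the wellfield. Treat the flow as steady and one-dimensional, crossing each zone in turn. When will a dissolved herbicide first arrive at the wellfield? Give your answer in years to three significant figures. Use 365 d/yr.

21.5 years

Steady 1-D flow in series ⇒ the Darcy flux q is identical in every zone and the zone head losses add (resistances L/K in series).
Σ(L/K) = 381/0.842 + 239/359 = 452.5 + 0.6657 = 453.2 d
K_eq = L_total / Σ(L/K) = 620 / 453.2 = 1.368 m/d
q = K_eq · i = 1.368 × 0.014 = 0.01915 m/d (same in every zone)
Zone A: v = q/n = 0.01915/0.25 = 0.07662 m/d → t_A = 381/0.07662 = 4973 d
Zone B: v = q/n = 0.01915/0.23 = 0.08328 m/d → t_B = 239/0.08328 = 2870 d
Total t = 4973 + 2870 = 7843 d
   = 7843 / 365 = 21.5 yr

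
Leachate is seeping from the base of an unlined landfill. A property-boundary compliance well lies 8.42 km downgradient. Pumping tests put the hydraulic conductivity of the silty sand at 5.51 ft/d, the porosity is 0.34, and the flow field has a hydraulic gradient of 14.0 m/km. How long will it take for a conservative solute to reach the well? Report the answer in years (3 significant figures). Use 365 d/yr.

334 years

K = 5.51 ft/d × 0.3048 = 1.679 m/d
q = Ki = 1.679 × 0.014 = 0.02351 m/d
Seepage velocity v = q / n = 0.02351 / 0.34 = 0.06915 m/d
L = 8.42 km = 8420 m
t = L / v = 8420 / 0.06915 = 121800 d
   = 121800 / 365 = 334 yr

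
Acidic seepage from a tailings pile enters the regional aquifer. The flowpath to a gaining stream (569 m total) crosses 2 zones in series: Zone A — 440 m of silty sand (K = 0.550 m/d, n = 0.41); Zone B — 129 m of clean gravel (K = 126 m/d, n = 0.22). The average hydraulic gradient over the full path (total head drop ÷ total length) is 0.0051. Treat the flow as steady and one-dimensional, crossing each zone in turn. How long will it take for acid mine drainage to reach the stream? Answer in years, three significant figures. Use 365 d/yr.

Continuity: the same q passes through each zone, so ΔH = q·Σ(L_j/K_j) — the zones act as resistances in series.
Σ(L/K) = 440/0.550 + 129/126 = 800.0 + 1.024 = 801.0 d
K_eq = L_total / Σ(L/K) = 569 / 801.0 = 0.7103 m/d
q = K_eq · i = 0.7103 × 0.0051 = 0.003623 m/d (same in every zone)
Zone A: v = q/n = 0.003623/0.41 = 0.008836 m/d → t_A = 440/0.008836 = 49800 d
Zone B: v = q/n = 0.003623/0.22 = 0.01647 m/d → t_B = 129/0.01647 = 7834 d
Total t = 49800 + 7834 = 57630 d
   = 57630 / 365 = 158 yr

158 years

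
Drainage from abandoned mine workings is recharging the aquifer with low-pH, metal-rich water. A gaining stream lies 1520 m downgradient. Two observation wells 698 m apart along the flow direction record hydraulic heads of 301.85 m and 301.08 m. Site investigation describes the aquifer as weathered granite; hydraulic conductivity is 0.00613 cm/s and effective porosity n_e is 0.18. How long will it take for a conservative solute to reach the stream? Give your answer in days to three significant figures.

46800 days

Hydraulic gradient i = (301.85 − 301.08) / 698 = 0.77 / 698 = 0.001103
K = 0.00613 cm/s × 864 = 5.296 m/d
q = Ki = 5.296 × 0.001103 = 0.005843 m/d
v_s = q/n_e = 0.005843/0.18 = 0.03246 m/d
t = L / v = 1520 / 0.03246 = 46830 d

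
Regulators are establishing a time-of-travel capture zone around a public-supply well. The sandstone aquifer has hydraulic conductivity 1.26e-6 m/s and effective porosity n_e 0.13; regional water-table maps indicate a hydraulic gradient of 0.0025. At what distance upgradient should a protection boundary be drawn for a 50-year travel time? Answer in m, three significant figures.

K = 1.26e-6 m/s × 86400 s/d = 0.1089 m/d
q = Ki = 0.1089 × 0.0025 = 2.722e-4 m/d
Seepage velocity v = q / n = 2.722e-4 / 0.13 = 0.002094 m/d
T = 50 yr × 365 = 18250 d
L = v × T = 0.002094 × 18250 = 38.21 m

38.2 m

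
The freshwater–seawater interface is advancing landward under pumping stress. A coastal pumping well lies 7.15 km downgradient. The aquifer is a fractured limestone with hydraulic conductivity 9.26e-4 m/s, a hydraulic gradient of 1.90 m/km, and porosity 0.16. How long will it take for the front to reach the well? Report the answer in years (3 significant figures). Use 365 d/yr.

20.6 years

K = 9.26e-4 m/s × 86400 s/d = 80.01 m/d
Darcy flux q = K·i = 80.01 × 0.0019 = 0.1520 m/d
v_s = q/n_e = 0.1520/0.16 = 0.9501 m/d
L = 7.15 km = 7150 m
t = L / v = 7150 / 0.9501 = 7526 d
   = 7526 / 365 = 20.6 yr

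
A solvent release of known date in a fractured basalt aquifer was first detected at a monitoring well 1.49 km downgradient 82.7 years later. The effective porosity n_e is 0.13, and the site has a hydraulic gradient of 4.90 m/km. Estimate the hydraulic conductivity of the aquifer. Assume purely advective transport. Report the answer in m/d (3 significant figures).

t = 82.7 years = 30190 d
L = 1.49 km = 1490 m
v = L / t = 1490 / 30190 = 0.04936 m/d
K = v · n / i = 0.04936 × 0.13 / 0.0049 = 1.31 m/d

1.31 m/d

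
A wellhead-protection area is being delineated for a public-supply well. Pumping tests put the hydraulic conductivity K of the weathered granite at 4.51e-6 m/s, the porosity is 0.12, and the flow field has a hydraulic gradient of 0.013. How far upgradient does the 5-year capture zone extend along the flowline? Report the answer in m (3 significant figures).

77.0 m

K = 4.51e-6 m/s × 86400 s/d = 0.3897 m/d
q = Ki = 0.3897 × 0.013 = 0.005066 m/d
v = Ki/n = 0.3897·0.013/0.12 = 0.04221 m/d
T = 5 yr × 365 = 1825 d
L = v × T = 0.04221 × 1825 = 77.04 m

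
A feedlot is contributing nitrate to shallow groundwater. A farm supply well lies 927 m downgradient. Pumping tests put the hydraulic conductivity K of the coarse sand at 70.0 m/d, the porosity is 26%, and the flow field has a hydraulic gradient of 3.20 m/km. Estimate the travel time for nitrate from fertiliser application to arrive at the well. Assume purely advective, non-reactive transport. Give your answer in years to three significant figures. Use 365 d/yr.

Specific discharge q = 70.0 × 0.0032 = 0.2240 m/d
Seepage velocity v = q / n = 0.2240 / 0.26 = 0.8615 m/d
t = L / v = 927 / 0.8615 = 1076 d
   = 1076 / 365 = 2.95 yr

2.95 years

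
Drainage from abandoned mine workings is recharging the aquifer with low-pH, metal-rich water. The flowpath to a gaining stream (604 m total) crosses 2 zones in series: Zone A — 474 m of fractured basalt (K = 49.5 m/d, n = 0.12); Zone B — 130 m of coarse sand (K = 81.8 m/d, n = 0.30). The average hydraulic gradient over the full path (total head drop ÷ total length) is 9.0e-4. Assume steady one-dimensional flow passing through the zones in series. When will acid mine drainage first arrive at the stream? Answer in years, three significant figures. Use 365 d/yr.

For zones in series the flux q is common to all zones; the equivalent conductivity is the harmonic (thickness-weighted) mean, K_eq = L_total / Σ(L_j/K_j).
Σ(L/K) = 474/49.5 + 130/81.8 = 9.576 + 1.589 = 11.16 d
K_eq = L_total / Σ(L/K) = 604 / 11.16 = 54.10 m/d
q = K_eq · i = 54.10 × 9.0e-4 = 0.04869 m/d (same in every zone)
Zone A: v = q/n = 0.04869/0.12 = 0.4057 m/d → t_A = 474/0.4057 = 1168 d
Zone B: v = q/n = 0.04869/0.30 = 0.1623 m/d → t_B = 130/0.1623 = 801.0 d
Total t = 1168 + 801.0 = 1969 d
   = 1969 / 365 = 5.40 yr

5.40 years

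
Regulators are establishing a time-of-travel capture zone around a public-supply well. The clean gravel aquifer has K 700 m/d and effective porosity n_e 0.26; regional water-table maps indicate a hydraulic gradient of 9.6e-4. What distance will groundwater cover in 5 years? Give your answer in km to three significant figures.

4.72 km

Darcy flux q = K·i = 700 × 9.6e-4 = 0.6720 m/d
Average linear velocity = 0.6720 / 0.26 = 2.585 m/d
T = 5 yr × 365 = 1825 d
L = v × T = 2.585 × 1825 = 4717 m
   = 4.72 km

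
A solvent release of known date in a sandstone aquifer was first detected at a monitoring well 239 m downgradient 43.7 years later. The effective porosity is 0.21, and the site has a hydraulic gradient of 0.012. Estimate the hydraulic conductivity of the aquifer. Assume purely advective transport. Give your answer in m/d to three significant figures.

0.262 m/d

t = 43.7 years = 15950 d
v = L / t = 239 / 15950 = 0.01498 m/d
K = v · n / i = 0.01498 × 0.21 / 0.012 = 0.262 m/d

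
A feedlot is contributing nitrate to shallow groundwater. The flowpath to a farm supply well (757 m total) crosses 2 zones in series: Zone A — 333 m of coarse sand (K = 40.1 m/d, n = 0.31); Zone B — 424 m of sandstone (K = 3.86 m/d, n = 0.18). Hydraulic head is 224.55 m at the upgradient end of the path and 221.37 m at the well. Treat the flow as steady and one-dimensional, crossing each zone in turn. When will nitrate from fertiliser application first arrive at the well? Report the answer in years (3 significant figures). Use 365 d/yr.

Total head drop ΔH = 224.55 − 221.37 = 3.18 m
Continuity: the same q passes through each zone, so ΔH = q·Σ(L_j/K_j) — the zones act as resistances in series.
Σ(L/K) = 333/40.1 + 424/3.86 = 8.304 + 109.8 = 118.1 d
q = ΔH / Σ(L/K) = 3.18 / 118.1 = 0.02692 m/d (same in every zone)
Zone A: v = q/n = 0.02692/0.31 = 0.08682 m/d → t_A = 333/0.08682 = 3835 d
Zone B: v = q/n = 0.02692/0.18 = 0.1495 m/d → t_B = 424/0.1495 = 2836 d
Total t = 3835 + 2836 = 6671 d
   = 6671 / 365 = 18.3 yr

18.3 years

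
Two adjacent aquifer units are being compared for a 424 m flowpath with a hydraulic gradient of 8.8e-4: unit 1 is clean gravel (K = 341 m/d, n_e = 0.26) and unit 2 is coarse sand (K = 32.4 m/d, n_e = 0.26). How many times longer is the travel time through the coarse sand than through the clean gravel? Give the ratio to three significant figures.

10.5

Unit 1 (clean gravel): v = 341×8.8e-4/0.26 = 1.154 m/d, t = 424/1.154 = 367.4 d
Unit 2 (coarse sand): v = 32.4×8.8e-4/0.26 = 0.1097 m/d, t = 424/0.1097 = 3866 d
t(coarse sand) / t(clean gravel) = 3866/367.4 = 10.5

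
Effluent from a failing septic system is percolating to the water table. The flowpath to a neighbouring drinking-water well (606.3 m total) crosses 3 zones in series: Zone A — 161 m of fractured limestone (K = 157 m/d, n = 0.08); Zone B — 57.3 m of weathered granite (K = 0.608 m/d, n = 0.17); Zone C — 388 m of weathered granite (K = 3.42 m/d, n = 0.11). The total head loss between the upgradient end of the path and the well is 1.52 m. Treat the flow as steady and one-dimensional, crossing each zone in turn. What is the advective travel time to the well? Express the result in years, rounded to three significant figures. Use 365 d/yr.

24.6 years

Steady 1-D flow in series ⇒ the Darcy flux q is identical in every zone and the zone head losses add (resistances L/K in series).
Σ(L/K) = 161/157 + 57.3/0.608 + 388/3.42 = 1.025 + 94.24 + 113.5 = 208.7 d
q = ΔH / Σ(L/K) = 1.52 / 208.7 = 0.007283 m/d (same in every zone)
Zone A: v = q/n = 0.007283/0.08 = 0.09103 m/d → t_A = 161/0.09103 = 1769 d
Zone B: v = q/n = 0.007283/0.17 = 0.04284 m/d → t_B = 57.3/0.04284 = 1338 d
Zone C: v = q/n = 0.007283/0.11 = 0.06620 m/d → t_C = 388/0.06620 = 5861 d
Total t = 1769 + 1338 + 5861 = 8967 d
   = 8967 / 365 = 24.6 yr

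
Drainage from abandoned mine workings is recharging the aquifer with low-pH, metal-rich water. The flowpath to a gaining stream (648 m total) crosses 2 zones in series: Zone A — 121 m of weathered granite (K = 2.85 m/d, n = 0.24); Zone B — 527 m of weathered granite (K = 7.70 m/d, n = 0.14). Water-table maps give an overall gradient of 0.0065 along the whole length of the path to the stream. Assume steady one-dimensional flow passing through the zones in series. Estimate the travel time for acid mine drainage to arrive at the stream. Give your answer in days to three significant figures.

2710 days

Steady 1-D flow in series ⇒ the Darcy flux q is identical in every zone and the zone head losses add (resistances L/K in series).
Σ(L/K) = 121/2.85 + 527/7.70 = 42.46 + 68.44 = 110.9 d
K_eq = L_total / Σ(L/K) = 648 / 110.9 = 5.843 m/d
q = K_eq · i = 5.843 × 0.0065 = 0.03798 m/d (same in every zone)
Zone A: v = q/n = 0.03798/0.24 = 0.1583 m/d → t_A = 121/0.1583 = 764.6 d
Zone B: v = q/n = 0.03798/0.14 = 0.2713 m/d → t_B = 527/0.2713 = 1943 d
Total t = 764.6 + 1943 = 2707 d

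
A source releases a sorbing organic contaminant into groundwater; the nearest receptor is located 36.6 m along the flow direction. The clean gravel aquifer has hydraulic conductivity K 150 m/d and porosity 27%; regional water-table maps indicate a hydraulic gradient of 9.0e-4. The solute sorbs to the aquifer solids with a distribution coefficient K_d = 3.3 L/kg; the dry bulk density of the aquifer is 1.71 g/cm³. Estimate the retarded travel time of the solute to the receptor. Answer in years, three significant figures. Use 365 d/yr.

4.39 years

Darcy flux q = K·i = 150 × 9.0e-4 = 0.1350 m/d
Average linear velocity = 0.1350 / 0.27 = 0.5000 m/d
Retardation R = 1 + ρ_b·K_d/n = 1 + 1.71×3.3/0.27 = 21.90
Contaminant velocity v_c = v/R = 0.5000/21.90 = 0.02283 m/d
t = L/v_c = 36.6/0.02283 = 1603 d
   = 1603/365 = 4.39 yr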